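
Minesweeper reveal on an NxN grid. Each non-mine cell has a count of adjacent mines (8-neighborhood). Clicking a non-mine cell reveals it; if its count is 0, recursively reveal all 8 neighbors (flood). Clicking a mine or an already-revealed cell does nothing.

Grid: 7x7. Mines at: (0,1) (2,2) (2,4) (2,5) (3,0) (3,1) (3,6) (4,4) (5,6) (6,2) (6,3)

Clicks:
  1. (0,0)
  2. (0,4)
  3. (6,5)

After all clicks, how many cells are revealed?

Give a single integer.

Answer: 12

Derivation:
Click 1 (0,0) count=1: revealed 1 new [(0,0)] -> total=1
Click 2 (0,4) count=0: revealed 10 new [(0,2) (0,3) (0,4) (0,5) (0,6) (1,2) (1,3) (1,4) (1,5) (1,6)] -> total=11
Click 3 (6,5) count=1: revealed 1 new [(6,5)] -> total=12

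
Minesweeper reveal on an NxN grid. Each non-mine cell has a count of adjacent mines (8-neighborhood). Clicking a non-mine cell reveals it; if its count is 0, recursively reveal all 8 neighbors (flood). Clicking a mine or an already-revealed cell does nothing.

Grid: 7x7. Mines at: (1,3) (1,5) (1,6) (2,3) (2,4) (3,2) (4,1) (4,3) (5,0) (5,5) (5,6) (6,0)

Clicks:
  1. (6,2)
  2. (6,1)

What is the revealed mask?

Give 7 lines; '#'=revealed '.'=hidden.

Click 1 (6,2) count=0: revealed 8 new [(5,1) (5,2) (5,3) (5,4) (6,1) (6,2) (6,3) (6,4)] -> total=8
Click 2 (6,1) count=2: revealed 0 new [(none)] -> total=8

Answer: .......
.......
.......
.......
.......
.####..
.####..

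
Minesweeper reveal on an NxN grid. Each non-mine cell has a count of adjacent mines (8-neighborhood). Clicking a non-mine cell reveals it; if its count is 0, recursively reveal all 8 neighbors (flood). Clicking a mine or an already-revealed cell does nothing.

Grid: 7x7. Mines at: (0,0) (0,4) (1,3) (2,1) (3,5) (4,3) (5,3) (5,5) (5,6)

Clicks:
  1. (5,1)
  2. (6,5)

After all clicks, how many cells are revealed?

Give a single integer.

Click 1 (5,1) count=0: revealed 12 new [(3,0) (3,1) (3,2) (4,0) (4,1) (4,2) (5,0) (5,1) (5,2) (6,0) (6,1) (6,2)] -> total=12
Click 2 (6,5) count=2: revealed 1 new [(6,5)] -> total=13

Answer: 13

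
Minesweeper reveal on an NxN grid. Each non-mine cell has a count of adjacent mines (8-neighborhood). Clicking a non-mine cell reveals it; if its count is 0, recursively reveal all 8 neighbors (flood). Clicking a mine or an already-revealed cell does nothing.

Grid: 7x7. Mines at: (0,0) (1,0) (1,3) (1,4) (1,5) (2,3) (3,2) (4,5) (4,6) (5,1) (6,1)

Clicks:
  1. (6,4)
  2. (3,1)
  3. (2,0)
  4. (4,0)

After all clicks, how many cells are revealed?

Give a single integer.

Answer: 16

Derivation:
Click 1 (6,4) count=0: revealed 13 new [(4,2) (4,3) (4,4) (5,2) (5,3) (5,4) (5,5) (5,6) (6,2) (6,3) (6,4) (6,5) (6,6)] -> total=13
Click 2 (3,1) count=1: revealed 1 new [(3,1)] -> total=14
Click 3 (2,0) count=1: revealed 1 new [(2,0)] -> total=15
Click 4 (4,0) count=1: revealed 1 new [(4,0)] -> total=16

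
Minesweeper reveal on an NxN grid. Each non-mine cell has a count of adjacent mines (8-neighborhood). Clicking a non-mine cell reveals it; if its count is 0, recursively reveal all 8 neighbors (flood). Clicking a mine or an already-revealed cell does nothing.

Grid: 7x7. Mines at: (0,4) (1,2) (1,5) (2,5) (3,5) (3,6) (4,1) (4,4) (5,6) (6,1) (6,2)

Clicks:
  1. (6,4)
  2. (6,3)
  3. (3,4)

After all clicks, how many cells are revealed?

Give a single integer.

Click 1 (6,4) count=0: revealed 6 new [(5,3) (5,4) (5,5) (6,3) (6,4) (6,5)] -> total=6
Click 2 (6,3) count=1: revealed 0 new [(none)] -> total=6
Click 3 (3,4) count=3: revealed 1 new [(3,4)] -> total=7

Answer: 7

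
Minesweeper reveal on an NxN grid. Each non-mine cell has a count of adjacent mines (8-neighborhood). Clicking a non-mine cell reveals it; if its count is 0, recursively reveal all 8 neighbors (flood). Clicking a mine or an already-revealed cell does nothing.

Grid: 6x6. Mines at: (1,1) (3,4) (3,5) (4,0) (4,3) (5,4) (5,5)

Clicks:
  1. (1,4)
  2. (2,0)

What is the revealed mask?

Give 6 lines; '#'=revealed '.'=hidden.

Click 1 (1,4) count=0: revealed 12 new [(0,2) (0,3) (0,4) (0,5) (1,2) (1,3) (1,4) (1,5) (2,2) (2,3) (2,4) (2,5)] -> total=12
Click 2 (2,0) count=1: revealed 1 new [(2,0)] -> total=13

Answer: ..####
..####
#.####
......
......
......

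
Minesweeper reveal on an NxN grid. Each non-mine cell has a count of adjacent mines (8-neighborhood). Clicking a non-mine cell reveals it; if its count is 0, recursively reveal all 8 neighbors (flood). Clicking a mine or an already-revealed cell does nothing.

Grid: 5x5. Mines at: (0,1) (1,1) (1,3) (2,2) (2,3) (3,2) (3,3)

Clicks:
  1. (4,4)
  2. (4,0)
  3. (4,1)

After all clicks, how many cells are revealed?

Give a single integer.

Click 1 (4,4) count=1: revealed 1 new [(4,4)] -> total=1
Click 2 (4,0) count=0: revealed 6 new [(2,0) (2,1) (3,0) (3,1) (4,0) (4,1)] -> total=7
Click 3 (4,1) count=1: revealed 0 new [(none)] -> total=7

Answer: 7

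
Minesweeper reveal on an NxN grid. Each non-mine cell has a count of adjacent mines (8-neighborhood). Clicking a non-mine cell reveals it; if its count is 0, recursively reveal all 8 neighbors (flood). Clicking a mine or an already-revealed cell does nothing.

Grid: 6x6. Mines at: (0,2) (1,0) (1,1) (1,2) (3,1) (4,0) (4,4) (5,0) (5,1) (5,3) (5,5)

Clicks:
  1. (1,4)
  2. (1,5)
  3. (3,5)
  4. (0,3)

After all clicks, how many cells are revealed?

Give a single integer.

Click 1 (1,4) count=0: revealed 12 new [(0,3) (0,4) (0,5) (1,3) (1,4) (1,5) (2,3) (2,4) (2,5) (3,3) (3,4) (3,5)] -> total=12
Click 2 (1,5) count=0: revealed 0 new [(none)] -> total=12
Click 3 (3,5) count=1: revealed 0 new [(none)] -> total=12
Click 4 (0,3) count=2: revealed 0 new [(none)] -> total=12

Answer: 12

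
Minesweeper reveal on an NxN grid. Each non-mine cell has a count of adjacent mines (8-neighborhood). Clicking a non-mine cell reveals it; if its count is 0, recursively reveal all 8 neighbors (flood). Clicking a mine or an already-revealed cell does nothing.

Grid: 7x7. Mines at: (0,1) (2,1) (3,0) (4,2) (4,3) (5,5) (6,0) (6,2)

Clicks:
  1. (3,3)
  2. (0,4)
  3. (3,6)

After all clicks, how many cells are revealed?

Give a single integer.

Click 1 (3,3) count=2: revealed 1 new [(3,3)] -> total=1
Click 2 (0,4) count=0: revealed 22 new [(0,2) (0,3) (0,4) (0,5) (0,6) (1,2) (1,3) (1,4) (1,5) (1,6) (2,2) (2,3) (2,4) (2,5) (2,6) (3,2) (3,4) (3,5) (3,6) (4,4) (4,5) (4,6)] -> total=23
Click 3 (3,6) count=0: revealed 0 new [(none)] -> total=23

Answer: 23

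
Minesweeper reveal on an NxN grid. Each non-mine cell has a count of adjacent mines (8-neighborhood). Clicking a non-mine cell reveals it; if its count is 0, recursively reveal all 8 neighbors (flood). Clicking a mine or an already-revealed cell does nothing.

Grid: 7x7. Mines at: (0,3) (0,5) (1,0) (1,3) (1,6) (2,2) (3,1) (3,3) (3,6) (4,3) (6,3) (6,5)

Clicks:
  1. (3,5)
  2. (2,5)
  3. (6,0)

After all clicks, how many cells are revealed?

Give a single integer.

Click 1 (3,5) count=1: revealed 1 new [(3,5)] -> total=1
Click 2 (2,5) count=2: revealed 1 new [(2,5)] -> total=2
Click 3 (6,0) count=0: revealed 9 new [(4,0) (4,1) (4,2) (5,0) (5,1) (5,2) (6,0) (6,1) (6,2)] -> total=11

Answer: 11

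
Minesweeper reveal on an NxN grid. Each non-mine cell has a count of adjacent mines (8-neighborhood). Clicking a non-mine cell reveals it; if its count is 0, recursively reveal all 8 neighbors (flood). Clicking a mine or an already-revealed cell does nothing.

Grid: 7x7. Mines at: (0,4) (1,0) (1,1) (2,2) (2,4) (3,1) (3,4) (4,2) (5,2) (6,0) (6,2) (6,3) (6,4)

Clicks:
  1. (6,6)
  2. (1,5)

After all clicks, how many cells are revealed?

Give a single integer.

Click 1 (6,6) count=0: revealed 14 new [(0,5) (0,6) (1,5) (1,6) (2,5) (2,6) (3,5) (3,6) (4,5) (4,6) (5,5) (5,6) (6,5) (6,6)] -> total=14
Click 2 (1,5) count=2: revealed 0 new [(none)] -> total=14

Answer: 14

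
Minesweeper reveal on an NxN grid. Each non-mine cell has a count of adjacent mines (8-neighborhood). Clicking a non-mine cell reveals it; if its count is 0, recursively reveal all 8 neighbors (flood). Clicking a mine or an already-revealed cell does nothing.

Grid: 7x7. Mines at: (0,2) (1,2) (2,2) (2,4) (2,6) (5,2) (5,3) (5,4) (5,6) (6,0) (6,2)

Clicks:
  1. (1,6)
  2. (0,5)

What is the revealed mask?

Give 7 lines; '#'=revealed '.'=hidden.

Click 1 (1,6) count=1: revealed 1 new [(1,6)] -> total=1
Click 2 (0,5) count=0: revealed 7 new [(0,3) (0,4) (0,5) (0,6) (1,3) (1,4) (1,5)] -> total=8

Answer: ...####
...####
.......
.......
.......
.......
.......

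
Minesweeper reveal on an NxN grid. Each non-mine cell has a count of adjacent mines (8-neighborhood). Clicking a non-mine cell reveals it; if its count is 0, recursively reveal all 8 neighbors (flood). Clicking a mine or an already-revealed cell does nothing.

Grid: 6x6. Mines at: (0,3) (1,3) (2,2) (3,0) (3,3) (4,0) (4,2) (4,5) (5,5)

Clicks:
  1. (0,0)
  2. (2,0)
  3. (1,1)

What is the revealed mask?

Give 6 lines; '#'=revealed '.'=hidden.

Click 1 (0,0) count=0: revealed 8 new [(0,0) (0,1) (0,2) (1,0) (1,1) (1,2) (2,0) (2,1)] -> total=8
Click 2 (2,0) count=1: revealed 0 new [(none)] -> total=8
Click 3 (1,1) count=1: revealed 0 new [(none)] -> total=8

Answer: ###...
###...
##....
......
......
......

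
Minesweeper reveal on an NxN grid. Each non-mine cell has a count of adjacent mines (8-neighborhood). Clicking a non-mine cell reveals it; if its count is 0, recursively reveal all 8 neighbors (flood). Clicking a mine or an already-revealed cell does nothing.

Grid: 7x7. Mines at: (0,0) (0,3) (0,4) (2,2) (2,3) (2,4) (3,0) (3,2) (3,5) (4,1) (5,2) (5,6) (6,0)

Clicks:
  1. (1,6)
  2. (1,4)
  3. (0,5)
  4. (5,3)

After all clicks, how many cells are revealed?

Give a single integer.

Click 1 (1,6) count=0: revealed 6 new [(0,5) (0,6) (1,5) (1,6) (2,5) (2,6)] -> total=6
Click 2 (1,4) count=4: revealed 1 new [(1,4)] -> total=7
Click 3 (0,5) count=1: revealed 0 new [(none)] -> total=7
Click 4 (5,3) count=1: revealed 1 new [(5,3)] -> total=8

Answer: 8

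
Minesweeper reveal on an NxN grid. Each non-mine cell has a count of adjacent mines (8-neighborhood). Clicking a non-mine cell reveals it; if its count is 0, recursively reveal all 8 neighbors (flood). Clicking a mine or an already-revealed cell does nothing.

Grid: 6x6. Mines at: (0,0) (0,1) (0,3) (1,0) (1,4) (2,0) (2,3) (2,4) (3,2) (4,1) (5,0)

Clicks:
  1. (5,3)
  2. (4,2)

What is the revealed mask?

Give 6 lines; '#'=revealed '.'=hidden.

Answer: ......
......
......
...###
..####
..####

Derivation:
Click 1 (5,3) count=0: revealed 11 new [(3,3) (3,4) (3,5) (4,2) (4,3) (4,4) (4,5) (5,2) (5,3) (5,4) (5,5)] -> total=11
Click 2 (4,2) count=2: revealed 0 new [(none)] -> total=11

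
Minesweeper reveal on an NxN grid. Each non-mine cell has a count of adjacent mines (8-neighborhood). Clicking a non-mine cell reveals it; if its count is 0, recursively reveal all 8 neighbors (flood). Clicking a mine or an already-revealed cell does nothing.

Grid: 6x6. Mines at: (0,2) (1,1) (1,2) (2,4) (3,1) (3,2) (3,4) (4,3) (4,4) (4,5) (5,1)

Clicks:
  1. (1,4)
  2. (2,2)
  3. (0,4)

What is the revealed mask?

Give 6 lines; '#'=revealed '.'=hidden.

Click 1 (1,4) count=1: revealed 1 new [(1,4)] -> total=1
Click 2 (2,2) count=4: revealed 1 new [(2,2)] -> total=2
Click 3 (0,4) count=0: revealed 5 new [(0,3) (0,4) (0,5) (1,3) (1,5)] -> total=7

Answer: ...###
...###
..#...
......
......
......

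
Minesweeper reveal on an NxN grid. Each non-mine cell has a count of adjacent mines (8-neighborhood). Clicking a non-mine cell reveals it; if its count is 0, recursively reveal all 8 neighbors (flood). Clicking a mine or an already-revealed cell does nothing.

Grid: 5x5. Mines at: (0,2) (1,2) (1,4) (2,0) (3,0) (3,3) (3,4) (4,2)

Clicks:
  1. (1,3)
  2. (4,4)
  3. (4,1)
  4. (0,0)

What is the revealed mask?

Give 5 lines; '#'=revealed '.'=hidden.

Click 1 (1,3) count=3: revealed 1 new [(1,3)] -> total=1
Click 2 (4,4) count=2: revealed 1 new [(4,4)] -> total=2
Click 3 (4,1) count=2: revealed 1 new [(4,1)] -> total=3
Click 4 (0,0) count=0: revealed 4 new [(0,0) (0,1) (1,0) (1,1)] -> total=7

Answer: ##...
##.#.
.....
.....
.#..#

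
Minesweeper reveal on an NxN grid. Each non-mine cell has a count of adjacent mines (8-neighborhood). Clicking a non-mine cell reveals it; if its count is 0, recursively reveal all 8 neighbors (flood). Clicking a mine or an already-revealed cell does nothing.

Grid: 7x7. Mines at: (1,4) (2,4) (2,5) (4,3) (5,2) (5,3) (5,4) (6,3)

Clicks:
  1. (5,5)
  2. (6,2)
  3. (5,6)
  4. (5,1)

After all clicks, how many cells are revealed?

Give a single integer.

Click 1 (5,5) count=1: revealed 1 new [(5,5)] -> total=1
Click 2 (6,2) count=3: revealed 1 new [(6,2)] -> total=2
Click 3 (5,6) count=0: revealed 7 new [(3,5) (3,6) (4,5) (4,6) (5,6) (6,5) (6,6)] -> total=9
Click 4 (5,1) count=1: revealed 1 new [(5,1)] -> total=10

Answer: 10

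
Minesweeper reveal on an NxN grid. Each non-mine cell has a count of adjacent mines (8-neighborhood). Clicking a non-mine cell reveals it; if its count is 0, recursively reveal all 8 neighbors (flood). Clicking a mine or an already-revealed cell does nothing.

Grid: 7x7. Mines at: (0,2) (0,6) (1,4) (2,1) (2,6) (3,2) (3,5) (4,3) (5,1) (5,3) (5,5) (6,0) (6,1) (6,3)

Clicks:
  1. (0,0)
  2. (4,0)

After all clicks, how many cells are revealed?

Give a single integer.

Answer: 5

Derivation:
Click 1 (0,0) count=0: revealed 4 new [(0,0) (0,1) (1,0) (1,1)] -> total=4
Click 2 (4,0) count=1: revealed 1 new [(4,0)] -> total=5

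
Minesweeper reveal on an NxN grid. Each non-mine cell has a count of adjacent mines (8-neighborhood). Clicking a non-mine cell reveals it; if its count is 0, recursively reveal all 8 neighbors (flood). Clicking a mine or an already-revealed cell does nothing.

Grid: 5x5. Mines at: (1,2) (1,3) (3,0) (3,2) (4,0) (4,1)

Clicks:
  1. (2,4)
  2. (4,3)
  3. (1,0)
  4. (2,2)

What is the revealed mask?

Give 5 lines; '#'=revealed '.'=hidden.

Answer: ##...
##...
###.#
.....
...#.

Derivation:
Click 1 (2,4) count=1: revealed 1 new [(2,4)] -> total=1
Click 2 (4,3) count=1: revealed 1 new [(4,3)] -> total=2
Click 3 (1,0) count=0: revealed 6 new [(0,0) (0,1) (1,0) (1,1) (2,0) (2,1)] -> total=8
Click 4 (2,2) count=3: revealed 1 new [(2,2)] -> total=9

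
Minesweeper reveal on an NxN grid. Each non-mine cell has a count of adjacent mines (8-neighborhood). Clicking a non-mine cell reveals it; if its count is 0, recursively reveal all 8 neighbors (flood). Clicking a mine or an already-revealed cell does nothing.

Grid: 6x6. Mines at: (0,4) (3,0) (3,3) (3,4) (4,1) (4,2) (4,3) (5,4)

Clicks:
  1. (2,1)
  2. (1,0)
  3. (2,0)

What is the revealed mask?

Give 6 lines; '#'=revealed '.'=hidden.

Answer: ####..
####..
####..
......
......
......

Derivation:
Click 1 (2,1) count=1: revealed 1 new [(2,1)] -> total=1
Click 2 (1,0) count=0: revealed 11 new [(0,0) (0,1) (0,2) (0,3) (1,0) (1,1) (1,2) (1,3) (2,0) (2,2) (2,3)] -> total=12
Click 3 (2,0) count=1: revealed 0 new [(none)] -> total=12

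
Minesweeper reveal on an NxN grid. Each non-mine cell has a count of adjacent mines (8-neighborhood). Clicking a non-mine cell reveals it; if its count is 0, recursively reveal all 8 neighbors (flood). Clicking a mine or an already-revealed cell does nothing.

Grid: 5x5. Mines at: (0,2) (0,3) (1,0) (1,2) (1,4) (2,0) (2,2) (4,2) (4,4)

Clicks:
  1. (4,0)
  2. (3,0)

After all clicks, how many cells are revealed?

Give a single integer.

Answer: 4

Derivation:
Click 1 (4,0) count=0: revealed 4 new [(3,0) (3,1) (4,0) (4,1)] -> total=4
Click 2 (3,0) count=1: revealed 0 new [(none)] -> total=4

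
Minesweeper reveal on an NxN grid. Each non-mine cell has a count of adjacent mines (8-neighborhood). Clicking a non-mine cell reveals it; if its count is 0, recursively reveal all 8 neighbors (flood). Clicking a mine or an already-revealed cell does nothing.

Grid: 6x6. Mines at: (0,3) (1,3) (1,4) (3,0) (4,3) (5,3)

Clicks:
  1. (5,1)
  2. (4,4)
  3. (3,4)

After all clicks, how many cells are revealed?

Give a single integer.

Answer: 8

Derivation:
Click 1 (5,1) count=0: revealed 6 new [(4,0) (4,1) (4,2) (5,0) (5,1) (5,2)] -> total=6
Click 2 (4,4) count=2: revealed 1 new [(4,4)] -> total=7
Click 3 (3,4) count=1: revealed 1 new [(3,4)] -> total=8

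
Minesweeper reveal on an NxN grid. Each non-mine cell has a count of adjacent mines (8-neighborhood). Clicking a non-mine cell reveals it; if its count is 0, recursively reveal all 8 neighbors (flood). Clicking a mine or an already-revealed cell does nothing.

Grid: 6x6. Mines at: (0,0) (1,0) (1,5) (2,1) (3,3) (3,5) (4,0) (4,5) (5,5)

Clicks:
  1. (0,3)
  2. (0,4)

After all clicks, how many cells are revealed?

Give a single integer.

Answer: 11

Derivation:
Click 1 (0,3) count=0: revealed 11 new [(0,1) (0,2) (0,3) (0,4) (1,1) (1,2) (1,3) (1,4) (2,2) (2,3) (2,4)] -> total=11
Click 2 (0,4) count=1: revealed 0 new [(none)] -> total=11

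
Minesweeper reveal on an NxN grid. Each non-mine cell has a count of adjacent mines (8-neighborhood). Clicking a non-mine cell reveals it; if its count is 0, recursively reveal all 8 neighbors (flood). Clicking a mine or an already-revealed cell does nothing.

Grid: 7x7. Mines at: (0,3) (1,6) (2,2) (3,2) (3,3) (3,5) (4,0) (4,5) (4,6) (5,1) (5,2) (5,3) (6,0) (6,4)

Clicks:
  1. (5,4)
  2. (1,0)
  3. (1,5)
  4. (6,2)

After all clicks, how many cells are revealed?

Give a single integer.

Answer: 13

Derivation:
Click 1 (5,4) count=3: revealed 1 new [(5,4)] -> total=1
Click 2 (1,0) count=0: revealed 10 new [(0,0) (0,1) (0,2) (1,0) (1,1) (1,2) (2,0) (2,1) (3,0) (3,1)] -> total=11
Click 3 (1,5) count=1: revealed 1 new [(1,5)] -> total=12
Click 4 (6,2) count=3: revealed 1 new [(6,2)] -> total=13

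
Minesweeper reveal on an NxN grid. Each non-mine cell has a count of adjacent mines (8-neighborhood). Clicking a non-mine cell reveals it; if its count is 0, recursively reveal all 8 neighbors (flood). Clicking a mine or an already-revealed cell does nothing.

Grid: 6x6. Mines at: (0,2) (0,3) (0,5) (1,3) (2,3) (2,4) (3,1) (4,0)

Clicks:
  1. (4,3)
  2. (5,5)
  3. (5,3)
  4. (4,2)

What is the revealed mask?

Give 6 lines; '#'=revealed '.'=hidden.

Answer: ......
......
......
..####
.#####
.#####

Derivation:
Click 1 (4,3) count=0: revealed 14 new [(3,2) (3,3) (3,4) (3,5) (4,1) (4,2) (4,3) (4,4) (4,5) (5,1) (5,2) (5,3) (5,4) (5,5)] -> total=14
Click 2 (5,5) count=0: revealed 0 new [(none)] -> total=14
Click 3 (5,3) count=0: revealed 0 new [(none)] -> total=14
Click 4 (4,2) count=1: revealed 0 new [(none)] -> total=14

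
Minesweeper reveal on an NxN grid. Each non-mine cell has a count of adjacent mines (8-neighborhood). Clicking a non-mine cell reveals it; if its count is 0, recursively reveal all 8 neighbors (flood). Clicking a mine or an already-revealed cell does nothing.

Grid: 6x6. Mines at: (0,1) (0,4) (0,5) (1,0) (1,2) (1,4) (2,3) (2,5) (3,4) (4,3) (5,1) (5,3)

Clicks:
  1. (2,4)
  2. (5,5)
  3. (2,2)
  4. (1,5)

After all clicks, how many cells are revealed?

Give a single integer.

Answer: 7

Derivation:
Click 1 (2,4) count=4: revealed 1 new [(2,4)] -> total=1
Click 2 (5,5) count=0: revealed 4 new [(4,4) (4,5) (5,4) (5,5)] -> total=5
Click 3 (2,2) count=2: revealed 1 new [(2,2)] -> total=6
Click 4 (1,5) count=4: revealed 1 new [(1,5)] -> total=7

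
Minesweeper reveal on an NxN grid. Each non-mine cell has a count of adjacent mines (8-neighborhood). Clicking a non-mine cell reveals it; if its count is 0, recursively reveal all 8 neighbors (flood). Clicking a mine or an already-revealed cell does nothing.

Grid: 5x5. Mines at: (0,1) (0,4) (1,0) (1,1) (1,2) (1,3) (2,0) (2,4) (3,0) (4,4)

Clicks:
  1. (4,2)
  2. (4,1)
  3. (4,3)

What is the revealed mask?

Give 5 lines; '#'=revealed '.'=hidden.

Click 1 (4,2) count=0: revealed 9 new [(2,1) (2,2) (2,3) (3,1) (3,2) (3,3) (4,1) (4,2) (4,3)] -> total=9
Click 2 (4,1) count=1: revealed 0 new [(none)] -> total=9
Click 3 (4,3) count=1: revealed 0 new [(none)] -> total=9

Answer: .....
.....
.###.
.###.
.###.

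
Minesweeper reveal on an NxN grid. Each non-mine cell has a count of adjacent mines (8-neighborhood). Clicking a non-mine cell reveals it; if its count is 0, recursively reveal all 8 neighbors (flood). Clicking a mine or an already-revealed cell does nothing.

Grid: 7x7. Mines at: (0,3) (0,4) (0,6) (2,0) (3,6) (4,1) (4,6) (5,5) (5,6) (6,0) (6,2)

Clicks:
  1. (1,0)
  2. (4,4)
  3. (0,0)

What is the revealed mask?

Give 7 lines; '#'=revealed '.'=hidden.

Click 1 (1,0) count=1: revealed 1 new [(1,0)] -> total=1
Click 2 (4,4) count=1: revealed 1 new [(4,4)] -> total=2
Click 3 (0,0) count=0: revealed 5 new [(0,0) (0,1) (0,2) (1,1) (1,2)] -> total=7

Answer: ###....
###....
.......
.......
....#..
.......
.......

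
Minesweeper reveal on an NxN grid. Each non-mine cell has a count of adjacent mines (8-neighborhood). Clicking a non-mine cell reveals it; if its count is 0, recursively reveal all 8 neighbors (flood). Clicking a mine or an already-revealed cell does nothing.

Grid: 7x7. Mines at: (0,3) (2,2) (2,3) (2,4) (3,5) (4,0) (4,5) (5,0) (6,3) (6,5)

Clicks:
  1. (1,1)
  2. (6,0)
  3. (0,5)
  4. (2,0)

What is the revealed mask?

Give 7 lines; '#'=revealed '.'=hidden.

Click 1 (1,1) count=1: revealed 1 new [(1,1)] -> total=1
Click 2 (6,0) count=1: revealed 1 new [(6,0)] -> total=2
Click 3 (0,5) count=0: revealed 8 new [(0,4) (0,5) (0,6) (1,4) (1,5) (1,6) (2,5) (2,6)] -> total=10
Click 4 (2,0) count=0: revealed 9 new [(0,0) (0,1) (0,2) (1,0) (1,2) (2,0) (2,1) (3,0) (3,1)] -> total=19

Answer: ###.###
###.###
##...##
##.....
.......
.......
#......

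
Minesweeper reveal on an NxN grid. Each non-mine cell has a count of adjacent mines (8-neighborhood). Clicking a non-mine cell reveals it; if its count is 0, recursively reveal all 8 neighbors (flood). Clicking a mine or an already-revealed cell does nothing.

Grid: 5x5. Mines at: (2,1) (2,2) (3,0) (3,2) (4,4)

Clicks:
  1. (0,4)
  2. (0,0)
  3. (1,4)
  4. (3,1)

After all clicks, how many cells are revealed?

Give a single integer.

Click 1 (0,4) count=0: revealed 14 new [(0,0) (0,1) (0,2) (0,3) (0,4) (1,0) (1,1) (1,2) (1,3) (1,4) (2,3) (2,4) (3,3) (3,4)] -> total=14
Click 2 (0,0) count=0: revealed 0 new [(none)] -> total=14
Click 3 (1,4) count=0: revealed 0 new [(none)] -> total=14
Click 4 (3,1) count=4: revealed 1 new [(3,1)] -> total=15

Answer: 15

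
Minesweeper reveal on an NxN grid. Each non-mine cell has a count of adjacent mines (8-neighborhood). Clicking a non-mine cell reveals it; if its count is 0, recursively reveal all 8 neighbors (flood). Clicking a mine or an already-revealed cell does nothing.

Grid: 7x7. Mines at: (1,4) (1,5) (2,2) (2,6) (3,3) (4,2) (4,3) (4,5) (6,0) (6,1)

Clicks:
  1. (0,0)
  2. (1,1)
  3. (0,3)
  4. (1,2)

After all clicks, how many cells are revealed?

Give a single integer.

Answer: 16

Derivation:
Click 1 (0,0) count=0: revealed 16 new [(0,0) (0,1) (0,2) (0,3) (1,0) (1,1) (1,2) (1,3) (2,0) (2,1) (3,0) (3,1) (4,0) (4,1) (5,0) (5,1)] -> total=16
Click 2 (1,1) count=1: revealed 0 new [(none)] -> total=16
Click 3 (0,3) count=1: revealed 0 new [(none)] -> total=16
Click 4 (1,2) count=1: revealed 0 new [(none)] -> total=16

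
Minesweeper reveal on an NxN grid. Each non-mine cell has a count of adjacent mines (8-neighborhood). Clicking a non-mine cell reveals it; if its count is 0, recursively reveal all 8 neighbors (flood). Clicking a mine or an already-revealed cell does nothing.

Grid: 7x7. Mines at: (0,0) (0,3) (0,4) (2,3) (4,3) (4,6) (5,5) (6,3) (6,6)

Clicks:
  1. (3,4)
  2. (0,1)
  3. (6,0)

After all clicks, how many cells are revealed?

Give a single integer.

Click 1 (3,4) count=2: revealed 1 new [(3,4)] -> total=1
Click 2 (0,1) count=1: revealed 1 new [(0,1)] -> total=2
Click 3 (6,0) count=0: revealed 18 new [(1,0) (1,1) (1,2) (2,0) (2,1) (2,2) (3,0) (3,1) (3,2) (4,0) (4,1) (4,2) (5,0) (5,1) (5,2) (6,0) (6,1) (6,2)] -> total=20

Answer: 20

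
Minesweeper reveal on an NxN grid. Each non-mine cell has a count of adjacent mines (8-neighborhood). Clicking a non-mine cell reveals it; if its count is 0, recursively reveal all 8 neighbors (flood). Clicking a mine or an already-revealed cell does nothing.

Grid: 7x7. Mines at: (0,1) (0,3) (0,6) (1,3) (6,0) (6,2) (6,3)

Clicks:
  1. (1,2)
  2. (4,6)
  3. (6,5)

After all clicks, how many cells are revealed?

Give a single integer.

Answer: 37

Derivation:
Click 1 (1,2) count=3: revealed 1 new [(1,2)] -> total=1
Click 2 (4,6) count=0: revealed 36 new [(1,0) (1,1) (1,4) (1,5) (1,6) (2,0) (2,1) (2,2) (2,3) (2,4) (2,5) (2,6) (3,0) (3,1) (3,2) (3,3) (3,4) (3,5) (3,6) (4,0) (4,1) (4,2) (4,3) (4,4) (4,5) (4,6) (5,0) (5,1) (5,2) (5,3) (5,4) (5,5) (5,6) (6,4) (6,5) (6,6)] -> total=37
Click 3 (6,5) count=0: revealed 0 new [(none)] -> total=37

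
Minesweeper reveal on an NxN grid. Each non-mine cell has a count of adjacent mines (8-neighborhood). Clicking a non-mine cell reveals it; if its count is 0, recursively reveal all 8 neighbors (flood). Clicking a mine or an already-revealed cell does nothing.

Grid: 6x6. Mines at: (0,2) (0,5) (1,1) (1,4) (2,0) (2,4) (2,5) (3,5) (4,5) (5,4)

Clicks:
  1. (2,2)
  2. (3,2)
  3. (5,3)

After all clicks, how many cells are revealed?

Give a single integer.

Click 1 (2,2) count=1: revealed 1 new [(2,2)] -> total=1
Click 2 (3,2) count=0: revealed 14 new [(2,1) (2,3) (3,0) (3,1) (3,2) (3,3) (4,0) (4,1) (4,2) (4,3) (5,0) (5,1) (5,2) (5,3)] -> total=15
Click 3 (5,3) count=1: revealed 0 new [(none)] -> total=15

Answer: 15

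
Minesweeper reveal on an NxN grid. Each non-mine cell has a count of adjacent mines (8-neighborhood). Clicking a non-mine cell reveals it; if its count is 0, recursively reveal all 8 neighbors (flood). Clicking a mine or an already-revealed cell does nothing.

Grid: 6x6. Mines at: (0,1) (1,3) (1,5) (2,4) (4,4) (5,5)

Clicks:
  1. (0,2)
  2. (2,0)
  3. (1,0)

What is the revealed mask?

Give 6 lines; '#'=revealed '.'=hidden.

Click 1 (0,2) count=2: revealed 1 new [(0,2)] -> total=1
Click 2 (2,0) count=0: revealed 19 new [(1,0) (1,1) (1,2) (2,0) (2,1) (2,2) (2,3) (3,0) (3,1) (3,2) (3,3) (4,0) (4,1) (4,2) (4,3) (5,0) (5,1) (5,2) (5,3)] -> total=20
Click 3 (1,0) count=1: revealed 0 new [(none)] -> total=20

Answer: ..#...
###...
####..
####..
####..
####..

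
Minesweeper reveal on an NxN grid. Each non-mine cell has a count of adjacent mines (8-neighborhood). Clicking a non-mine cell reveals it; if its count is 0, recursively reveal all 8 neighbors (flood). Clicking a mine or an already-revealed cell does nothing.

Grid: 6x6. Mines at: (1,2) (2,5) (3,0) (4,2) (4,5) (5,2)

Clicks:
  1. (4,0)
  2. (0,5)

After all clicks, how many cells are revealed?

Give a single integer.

Answer: 7

Derivation:
Click 1 (4,0) count=1: revealed 1 new [(4,0)] -> total=1
Click 2 (0,5) count=0: revealed 6 new [(0,3) (0,4) (0,5) (1,3) (1,4) (1,5)] -> total=7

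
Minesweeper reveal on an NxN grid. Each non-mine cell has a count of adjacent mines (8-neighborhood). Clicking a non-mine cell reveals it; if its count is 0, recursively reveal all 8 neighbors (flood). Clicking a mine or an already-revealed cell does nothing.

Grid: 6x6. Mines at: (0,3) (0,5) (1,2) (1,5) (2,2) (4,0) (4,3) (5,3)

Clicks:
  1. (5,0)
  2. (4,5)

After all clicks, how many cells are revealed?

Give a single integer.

Click 1 (5,0) count=1: revealed 1 new [(5,0)] -> total=1
Click 2 (4,5) count=0: revealed 8 new [(2,4) (2,5) (3,4) (3,5) (4,4) (4,5) (5,4) (5,5)] -> total=9

Answer: 9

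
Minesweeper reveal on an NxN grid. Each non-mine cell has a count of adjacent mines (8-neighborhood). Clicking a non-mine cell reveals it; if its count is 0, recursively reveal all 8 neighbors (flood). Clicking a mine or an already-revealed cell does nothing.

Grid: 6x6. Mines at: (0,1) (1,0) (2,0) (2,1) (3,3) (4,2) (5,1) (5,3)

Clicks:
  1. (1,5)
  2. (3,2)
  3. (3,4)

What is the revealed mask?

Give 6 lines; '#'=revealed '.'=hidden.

Click 1 (1,5) count=0: revealed 18 new [(0,2) (0,3) (0,4) (0,5) (1,2) (1,3) (1,4) (1,5) (2,2) (2,3) (2,4) (2,5) (3,4) (3,5) (4,4) (4,5) (5,4) (5,5)] -> total=18
Click 2 (3,2) count=3: revealed 1 new [(3,2)] -> total=19
Click 3 (3,4) count=1: revealed 0 new [(none)] -> total=19

Answer: ..####
..####
..####
..#.##
....##
....##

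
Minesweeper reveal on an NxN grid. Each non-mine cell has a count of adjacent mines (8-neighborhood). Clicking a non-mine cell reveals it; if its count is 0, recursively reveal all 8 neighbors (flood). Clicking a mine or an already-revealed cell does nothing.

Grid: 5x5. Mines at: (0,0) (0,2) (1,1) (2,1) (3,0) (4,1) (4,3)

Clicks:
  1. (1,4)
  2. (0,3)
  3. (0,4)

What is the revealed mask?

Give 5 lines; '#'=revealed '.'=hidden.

Answer: ...##
..###
..###
..###
.....

Derivation:
Click 1 (1,4) count=0: revealed 11 new [(0,3) (0,4) (1,2) (1,3) (1,4) (2,2) (2,3) (2,4) (3,2) (3,3) (3,4)] -> total=11
Click 2 (0,3) count=1: revealed 0 new [(none)] -> total=11
Click 3 (0,4) count=0: revealed 0 new [(none)] -> total=11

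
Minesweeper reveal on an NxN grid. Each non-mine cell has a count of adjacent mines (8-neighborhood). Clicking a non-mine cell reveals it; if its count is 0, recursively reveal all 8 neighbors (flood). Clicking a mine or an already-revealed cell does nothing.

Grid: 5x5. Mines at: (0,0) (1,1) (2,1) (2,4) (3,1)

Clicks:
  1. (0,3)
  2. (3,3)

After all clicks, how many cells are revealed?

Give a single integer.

Click 1 (0,3) count=0: revealed 6 new [(0,2) (0,3) (0,4) (1,2) (1,3) (1,4)] -> total=6
Click 2 (3,3) count=1: revealed 1 new [(3,3)] -> total=7

Answer: 7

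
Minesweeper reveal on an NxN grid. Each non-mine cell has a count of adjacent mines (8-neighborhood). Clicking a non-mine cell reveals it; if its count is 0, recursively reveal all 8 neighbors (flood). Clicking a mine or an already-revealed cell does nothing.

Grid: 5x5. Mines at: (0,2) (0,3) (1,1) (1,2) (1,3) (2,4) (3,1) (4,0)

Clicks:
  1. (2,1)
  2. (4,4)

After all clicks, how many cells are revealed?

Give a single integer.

Answer: 7

Derivation:
Click 1 (2,1) count=3: revealed 1 new [(2,1)] -> total=1
Click 2 (4,4) count=0: revealed 6 new [(3,2) (3,3) (3,4) (4,2) (4,3) (4,4)] -> total=7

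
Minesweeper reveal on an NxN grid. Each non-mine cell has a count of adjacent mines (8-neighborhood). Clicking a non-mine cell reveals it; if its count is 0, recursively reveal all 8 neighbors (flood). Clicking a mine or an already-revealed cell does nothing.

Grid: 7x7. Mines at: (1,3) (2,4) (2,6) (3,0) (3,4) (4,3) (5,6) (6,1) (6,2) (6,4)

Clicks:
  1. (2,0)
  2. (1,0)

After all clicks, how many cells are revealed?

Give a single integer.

Answer: 9

Derivation:
Click 1 (2,0) count=1: revealed 1 new [(2,0)] -> total=1
Click 2 (1,0) count=0: revealed 8 new [(0,0) (0,1) (0,2) (1,0) (1,1) (1,2) (2,1) (2,2)] -> total=9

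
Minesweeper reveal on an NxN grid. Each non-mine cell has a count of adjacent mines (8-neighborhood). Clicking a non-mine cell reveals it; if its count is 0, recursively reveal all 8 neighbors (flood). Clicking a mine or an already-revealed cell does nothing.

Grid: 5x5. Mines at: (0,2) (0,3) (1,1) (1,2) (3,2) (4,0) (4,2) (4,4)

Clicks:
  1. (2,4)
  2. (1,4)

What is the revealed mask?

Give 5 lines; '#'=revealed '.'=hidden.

Click 1 (2,4) count=0: revealed 6 new [(1,3) (1,4) (2,3) (2,4) (3,3) (3,4)] -> total=6
Click 2 (1,4) count=1: revealed 0 new [(none)] -> total=6

Answer: .....
...##
...##
...##
.....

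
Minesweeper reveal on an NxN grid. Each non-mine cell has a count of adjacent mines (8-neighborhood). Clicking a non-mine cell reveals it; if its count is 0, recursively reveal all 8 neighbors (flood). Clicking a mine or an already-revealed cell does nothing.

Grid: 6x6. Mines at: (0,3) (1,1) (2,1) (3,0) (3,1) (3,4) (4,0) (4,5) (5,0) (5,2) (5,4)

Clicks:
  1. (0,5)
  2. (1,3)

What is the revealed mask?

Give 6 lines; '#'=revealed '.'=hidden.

Answer: ....##
...###
....##
......
......
......

Derivation:
Click 1 (0,5) count=0: revealed 6 new [(0,4) (0,5) (1,4) (1,5) (2,4) (2,5)] -> total=6
Click 2 (1,3) count=1: revealed 1 new [(1,3)] -> total=7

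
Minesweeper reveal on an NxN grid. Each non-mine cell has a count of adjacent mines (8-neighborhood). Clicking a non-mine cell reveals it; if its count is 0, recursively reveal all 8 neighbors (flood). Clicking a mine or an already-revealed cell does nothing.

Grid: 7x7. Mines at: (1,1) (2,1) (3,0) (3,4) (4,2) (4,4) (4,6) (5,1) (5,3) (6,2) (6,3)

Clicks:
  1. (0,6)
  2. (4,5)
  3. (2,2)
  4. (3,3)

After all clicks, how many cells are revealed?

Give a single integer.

Click 1 (0,6) count=0: revealed 17 new [(0,2) (0,3) (0,4) (0,5) (0,6) (1,2) (1,3) (1,4) (1,5) (1,6) (2,2) (2,3) (2,4) (2,5) (2,6) (3,5) (3,6)] -> total=17
Click 2 (4,5) count=3: revealed 1 new [(4,5)] -> total=18
Click 3 (2,2) count=2: revealed 0 new [(none)] -> total=18
Click 4 (3,3) count=3: revealed 1 new [(3,3)] -> total=19

Answer: 19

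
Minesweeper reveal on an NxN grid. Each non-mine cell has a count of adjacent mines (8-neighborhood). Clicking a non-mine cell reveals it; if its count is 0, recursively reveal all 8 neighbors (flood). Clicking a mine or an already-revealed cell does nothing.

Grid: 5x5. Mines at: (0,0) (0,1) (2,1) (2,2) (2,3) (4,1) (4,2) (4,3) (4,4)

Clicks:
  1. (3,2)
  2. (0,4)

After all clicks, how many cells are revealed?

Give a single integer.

Click 1 (3,2) count=6: revealed 1 new [(3,2)] -> total=1
Click 2 (0,4) count=0: revealed 6 new [(0,2) (0,3) (0,4) (1,2) (1,3) (1,4)] -> total=7

Answer: 7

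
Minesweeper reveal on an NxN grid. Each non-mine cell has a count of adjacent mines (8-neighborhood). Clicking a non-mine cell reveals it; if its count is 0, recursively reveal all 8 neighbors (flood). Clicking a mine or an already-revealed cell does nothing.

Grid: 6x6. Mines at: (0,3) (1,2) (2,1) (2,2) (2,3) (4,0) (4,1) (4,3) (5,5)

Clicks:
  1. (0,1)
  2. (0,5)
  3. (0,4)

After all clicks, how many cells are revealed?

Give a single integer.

Click 1 (0,1) count=1: revealed 1 new [(0,1)] -> total=1
Click 2 (0,5) count=0: revealed 10 new [(0,4) (0,5) (1,4) (1,5) (2,4) (2,5) (3,4) (3,5) (4,4) (4,5)] -> total=11
Click 3 (0,4) count=1: revealed 0 new [(none)] -> total=11

Answer: 11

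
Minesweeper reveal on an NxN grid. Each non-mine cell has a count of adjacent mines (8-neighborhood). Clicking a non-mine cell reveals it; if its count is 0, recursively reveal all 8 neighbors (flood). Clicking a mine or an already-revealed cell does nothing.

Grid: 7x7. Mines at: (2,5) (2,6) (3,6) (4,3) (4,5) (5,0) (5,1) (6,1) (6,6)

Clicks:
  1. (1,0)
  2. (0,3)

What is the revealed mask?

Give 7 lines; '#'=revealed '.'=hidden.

Click 1 (1,0) count=0: revealed 27 new [(0,0) (0,1) (0,2) (0,3) (0,4) (0,5) (0,6) (1,0) (1,1) (1,2) (1,3) (1,4) (1,5) (1,6) (2,0) (2,1) (2,2) (2,3) (2,4) (3,0) (3,1) (3,2) (3,3) (3,4) (4,0) (4,1) (4,2)] -> total=27
Click 2 (0,3) count=0: revealed 0 new [(none)] -> total=27

Answer: #######
#######
#####..
#####..
###....
.......
.......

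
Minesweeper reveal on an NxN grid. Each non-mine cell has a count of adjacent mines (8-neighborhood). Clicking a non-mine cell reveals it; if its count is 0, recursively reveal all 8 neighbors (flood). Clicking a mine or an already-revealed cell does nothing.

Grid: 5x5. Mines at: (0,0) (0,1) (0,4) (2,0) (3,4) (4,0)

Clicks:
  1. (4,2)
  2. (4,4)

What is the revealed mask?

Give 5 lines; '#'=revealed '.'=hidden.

Answer: .....
.###.
.###.
.###.
.####

Derivation:
Click 1 (4,2) count=0: revealed 12 new [(1,1) (1,2) (1,3) (2,1) (2,2) (2,3) (3,1) (3,2) (3,3) (4,1) (4,2) (4,3)] -> total=12
Click 2 (4,4) count=1: revealed 1 new [(4,4)] -> total=13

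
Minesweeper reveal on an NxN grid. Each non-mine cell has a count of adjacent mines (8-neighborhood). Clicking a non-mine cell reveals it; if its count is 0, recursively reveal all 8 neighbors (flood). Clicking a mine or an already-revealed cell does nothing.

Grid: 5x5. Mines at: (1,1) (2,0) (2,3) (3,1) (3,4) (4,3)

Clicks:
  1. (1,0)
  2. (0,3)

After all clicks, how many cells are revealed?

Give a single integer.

Click 1 (1,0) count=2: revealed 1 new [(1,0)] -> total=1
Click 2 (0,3) count=0: revealed 6 new [(0,2) (0,3) (0,4) (1,2) (1,3) (1,4)] -> total=7

Answer: 7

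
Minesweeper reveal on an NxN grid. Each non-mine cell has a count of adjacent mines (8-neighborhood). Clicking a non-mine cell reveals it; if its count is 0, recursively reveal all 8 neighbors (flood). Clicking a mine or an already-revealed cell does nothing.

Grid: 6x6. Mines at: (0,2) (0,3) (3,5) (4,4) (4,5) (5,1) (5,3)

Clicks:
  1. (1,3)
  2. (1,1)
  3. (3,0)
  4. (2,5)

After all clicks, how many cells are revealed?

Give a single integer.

Click 1 (1,3) count=2: revealed 1 new [(1,3)] -> total=1
Click 2 (1,1) count=1: revealed 1 new [(1,1)] -> total=2
Click 3 (3,0) count=0: revealed 19 new [(0,0) (0,1) (1,0) (1,2) (1,4) (2,0) (2,1) (2,2) (2,3) (2,4) (3,0) (3,1) (3,2) (3,3) (3,4) (4,0) (4,1) (4,2) (4,3)] -> total=21
Click 4 (2,5) count=1: revealed 1 new [(2,5)] -> total=22

Answer: 22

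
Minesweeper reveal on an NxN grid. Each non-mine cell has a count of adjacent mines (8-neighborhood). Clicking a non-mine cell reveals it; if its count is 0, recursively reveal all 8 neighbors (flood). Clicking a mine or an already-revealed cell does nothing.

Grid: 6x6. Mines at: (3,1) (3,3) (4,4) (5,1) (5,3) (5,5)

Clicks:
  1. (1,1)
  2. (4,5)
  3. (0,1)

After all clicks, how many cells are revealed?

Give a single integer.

Answer: 21

Derivation:
Click 1 (1,1) count=0: revealed 20 new [(0,0) (0,1) (0,2) (0,3) (0,4) (0,5) (1,0) (1,1) (1,2) (1,3) (1,4) (1,5) (2,0) (2,1) (2,2) (2,3) (2,4) (2,5) (3,4) (3,5)] -> total=20
Click 2 (4,5) count=2: revealed 1 new [(4,5)] -> total=21
Click 3 (0,1) count=0: revealed 0 new [(none)] -> total=21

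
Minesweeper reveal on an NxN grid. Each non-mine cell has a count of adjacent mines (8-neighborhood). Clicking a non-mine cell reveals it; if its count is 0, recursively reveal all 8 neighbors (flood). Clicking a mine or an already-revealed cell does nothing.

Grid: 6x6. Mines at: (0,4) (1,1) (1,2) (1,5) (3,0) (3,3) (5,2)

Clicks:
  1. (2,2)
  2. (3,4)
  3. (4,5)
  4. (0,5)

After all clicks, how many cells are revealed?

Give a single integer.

Click 1 (2,2) count=3: revealed 1 new [(2,2)] -> total=1
Click 2 (3,4) count=1: revealed 1 new [(3,4)] -> total=2
Click 3 (4,5) count=0: revealed 9 new [(2,4) (2,5) (3,5) (4,3) (4,4) (4,5) (5,3) (5,4) (5,5)] -> total=11
Click 4 (0,5) count=2: revealed 1 new [(0,5)] -> total=12

Answer: 12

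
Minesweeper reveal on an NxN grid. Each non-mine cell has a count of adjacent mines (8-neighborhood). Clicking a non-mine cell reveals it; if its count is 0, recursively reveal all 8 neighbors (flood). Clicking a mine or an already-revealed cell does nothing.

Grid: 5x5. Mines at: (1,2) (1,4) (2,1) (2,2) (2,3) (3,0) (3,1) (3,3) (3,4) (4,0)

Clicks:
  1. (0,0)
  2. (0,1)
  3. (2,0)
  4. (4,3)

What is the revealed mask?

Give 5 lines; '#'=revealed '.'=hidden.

Click 1 (0,0) count=0: revealed 4 new [(0,0) (0,1) (1,0) (1,1)] -> total=4
Click 2 (0,1) count=1: revealed 0 new [(none)] -> total=4
Click 3 (2,0) count=3: revealed 1 new [(2,0)] -> total=5
Click 4 (4,3) count=2: revealed 1 new [(4,3)] -> total=6

Answer: ##...
##...
#....
.....
...#.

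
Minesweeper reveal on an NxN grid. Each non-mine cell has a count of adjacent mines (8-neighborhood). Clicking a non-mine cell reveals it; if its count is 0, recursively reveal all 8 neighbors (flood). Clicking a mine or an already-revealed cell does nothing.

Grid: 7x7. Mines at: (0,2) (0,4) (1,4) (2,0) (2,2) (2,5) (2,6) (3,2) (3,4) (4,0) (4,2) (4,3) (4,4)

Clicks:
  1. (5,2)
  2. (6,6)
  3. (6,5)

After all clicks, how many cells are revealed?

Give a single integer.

Click 1 (5,2) count=2: revealed 1 new [(5,2)] -> total=1
Click 2 (6,6) count=0: revealed 17 new [(3,5) (3,6) (4,5) (4,6) (5,0) (5,1) (5,3) (5,4) (5,5) (5,6) (6,0) (6,1) (6,2) (6,3) (6,4) (6,5) (6,6)] -> total=18
Click 3 (6,5) count=0: revealed 0 new [(none)] -> total=18

Answer: 18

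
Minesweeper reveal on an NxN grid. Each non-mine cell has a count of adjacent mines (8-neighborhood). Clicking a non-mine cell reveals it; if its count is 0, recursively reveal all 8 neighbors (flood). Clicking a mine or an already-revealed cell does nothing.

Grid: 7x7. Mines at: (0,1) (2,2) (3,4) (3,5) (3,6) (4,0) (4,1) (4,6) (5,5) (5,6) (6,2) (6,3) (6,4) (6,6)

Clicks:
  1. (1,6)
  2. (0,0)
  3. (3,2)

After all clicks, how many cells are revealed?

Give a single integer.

Answer: 16

Derivation:
Click 1 (1,6) count=0: revealed 14 new [(0,2) (0,3) (0,4) (0,5) (0,6) (1,2) (1,3) (1,4) (1,5) (1,6) (2,3) (2,4) (2,5) (2,6)] -> total=14
Click 2 (0,0) count=1: revealed 1 new [(0,0)] -> total=15
Click 3 (3,2) count=2: revealed 1 new [(3,2)] -> total=16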